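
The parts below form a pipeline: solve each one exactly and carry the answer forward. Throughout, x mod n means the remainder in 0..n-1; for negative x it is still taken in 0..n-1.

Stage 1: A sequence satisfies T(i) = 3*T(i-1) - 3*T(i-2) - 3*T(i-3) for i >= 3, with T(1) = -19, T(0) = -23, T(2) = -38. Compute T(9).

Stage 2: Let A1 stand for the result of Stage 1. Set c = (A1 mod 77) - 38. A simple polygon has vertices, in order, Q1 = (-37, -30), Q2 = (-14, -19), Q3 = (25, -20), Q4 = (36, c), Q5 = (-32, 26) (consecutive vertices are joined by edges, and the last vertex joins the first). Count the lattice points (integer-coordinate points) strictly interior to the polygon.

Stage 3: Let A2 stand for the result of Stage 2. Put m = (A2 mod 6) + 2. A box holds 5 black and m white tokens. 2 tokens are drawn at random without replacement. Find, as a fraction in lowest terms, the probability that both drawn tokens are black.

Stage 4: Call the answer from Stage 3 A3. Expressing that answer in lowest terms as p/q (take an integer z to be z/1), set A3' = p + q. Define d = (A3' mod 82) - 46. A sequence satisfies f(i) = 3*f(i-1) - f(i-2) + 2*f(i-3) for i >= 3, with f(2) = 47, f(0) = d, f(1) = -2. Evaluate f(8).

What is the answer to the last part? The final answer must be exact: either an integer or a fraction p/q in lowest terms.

16011

Stage 1: T(3) = 3*(-38) - 3*(-19) - 3*(-23) = 12; iterating: T(3)=12, T(4)=207, T(5)=699, T(6)=1440, T(7)=1602, T(8)=-1611, T(9)=-13959; answer -13959
Stage 2: A1 = -13959; c = 17; cross terms: (-37*-19 - -14*-30)=283, (-14*-20 - 25*-19)=755, (25*17 - 36*-20)=1145, (36*26 - -32*17)=1480, (-32*-30 - -37*26)=1922; twice the area = |5585| = 5585; area = 5585/2; boundary points = 1 + 1 + 1 + 1 + 1 = 5; strictly interior points = area - boundary/2 + 1 = 2791; answer 2791
Stage 3: A2 = 2791; m = 3; total draws C(8,2) = 28; favorable C(5,2) = 10; P = 5/14; answer 5/14
Stage 4: A3 = 5/14; threaded value p + q = 19; d = -27; f(3) = 3*(47) - 1*(-2) + 2*(-27) = 89; iterating: f(3)=89, f(4)=216, f(5)=653, f(6)=1921, f(7)=5542, f(8)=16011; answer 16011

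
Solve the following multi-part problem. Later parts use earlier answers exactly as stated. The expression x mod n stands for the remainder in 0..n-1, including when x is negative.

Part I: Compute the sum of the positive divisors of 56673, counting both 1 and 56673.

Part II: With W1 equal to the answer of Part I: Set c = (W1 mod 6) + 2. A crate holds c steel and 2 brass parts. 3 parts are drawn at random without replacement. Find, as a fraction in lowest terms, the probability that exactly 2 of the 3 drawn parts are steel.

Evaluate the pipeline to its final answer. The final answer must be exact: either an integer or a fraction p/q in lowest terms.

Part I: 56673 = 3^3 * 2099; sigma = (1 + 3 + 9 + 27) * (1 + 2099) = 40 * 2100 = 84000; answer 84000
Part II: W1 = 84000; c = 2; total draws C(4,3) = 4; favorable C(2,2)*C(2,1) = 2; P = 1/2; answer 1/2

1/2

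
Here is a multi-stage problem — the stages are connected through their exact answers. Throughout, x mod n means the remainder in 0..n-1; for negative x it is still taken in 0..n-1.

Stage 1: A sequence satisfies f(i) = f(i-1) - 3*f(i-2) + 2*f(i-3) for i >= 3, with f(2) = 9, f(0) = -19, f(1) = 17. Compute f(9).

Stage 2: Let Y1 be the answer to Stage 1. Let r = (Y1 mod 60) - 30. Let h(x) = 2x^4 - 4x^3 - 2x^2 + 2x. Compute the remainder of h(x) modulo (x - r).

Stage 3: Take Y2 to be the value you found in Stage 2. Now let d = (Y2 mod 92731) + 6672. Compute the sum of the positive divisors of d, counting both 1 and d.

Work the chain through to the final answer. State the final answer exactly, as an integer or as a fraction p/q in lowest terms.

55776

Stage 1: f(3) = 1*(9) - 3*(17) + 2*(-19) = -80; iterating: f(3)=-80, f(4)=-73, f(5)=185, f(6)=244, f(7)=-457, f(8)=-819, f(9)=1040; answer 1040
Stage 2: Y1 = 1040; r = -10; remainder = value at the root: 2*(-10)^4 - 4*(-10)^3 - 2*(-10)^2 + 2*(-10)^1 = (20000) + (4000) + (-200) + (-20) = 23780; answer 23780
Stage 3: Y2 = 23780; d = 30452; 30452 = 2^2 * 23 * 331; sigma = (1 + 2 + 4) * (1 + 23) * (1 + 331) = 7 * 24 * 332 = 55776; answer 55776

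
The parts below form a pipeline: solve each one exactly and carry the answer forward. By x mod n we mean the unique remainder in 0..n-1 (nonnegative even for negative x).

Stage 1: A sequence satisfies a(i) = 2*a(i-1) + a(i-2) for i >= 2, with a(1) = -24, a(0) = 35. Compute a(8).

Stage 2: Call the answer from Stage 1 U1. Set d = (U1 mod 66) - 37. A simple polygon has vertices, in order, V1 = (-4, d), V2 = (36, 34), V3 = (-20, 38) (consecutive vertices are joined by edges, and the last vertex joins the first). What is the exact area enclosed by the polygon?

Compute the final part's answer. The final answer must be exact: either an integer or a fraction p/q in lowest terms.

1592

Stage 1: a(2) = 2*(-24) + 1*(35) = -13; iterating: a(2)=-13, a(3)=-50, a(4)=-113, a(5)=-276, a(6)=-665, a(7)=-1606, a(8)=-3877; answer -3877
Stage 2: U1 = -3877; d = -20; cross terms: (-4*34 - 36*-20)=584, (36*38 - -20*34)=2048, (-20*-20 - -4*38)=552; twice the area = |3184| = 3184; area = 1592; answer 1592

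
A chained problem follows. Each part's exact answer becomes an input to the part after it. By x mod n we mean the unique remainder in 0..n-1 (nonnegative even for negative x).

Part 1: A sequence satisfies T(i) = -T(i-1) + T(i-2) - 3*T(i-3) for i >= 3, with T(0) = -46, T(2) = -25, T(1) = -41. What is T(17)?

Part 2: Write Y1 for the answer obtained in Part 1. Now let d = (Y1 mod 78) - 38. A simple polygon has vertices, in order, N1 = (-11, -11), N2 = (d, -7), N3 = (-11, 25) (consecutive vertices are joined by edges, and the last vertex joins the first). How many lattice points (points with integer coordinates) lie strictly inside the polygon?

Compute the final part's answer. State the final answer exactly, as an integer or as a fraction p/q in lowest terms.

483

Part 1: T(3) = -1*(-25) + 1*(-41) - 3*(-46) = 122; iterating: T(3)=122, T(4)=-24, T(5)=221, T(6)=-611, T(7)=904, T(8)=-2178, T(9)=4915, T(10)=-9805, T(11)=21254, T(12)=-45804, T(13)=96473, T(14)=-206039, T(15)=439924, T(16)=-935382, T(17)=1993423; answer 1993423
Part 2: Y1 = 1993423; d = 17; cross terms: (-11*-7 - 17*-11)=264, (17*25 - -11*-7)=348, (-11*-11 - -11*25)=396; twice the area = |1008| = 1008; area = 504; boundary points = 4 + 4 + 36 = 44; strictly interior points = area - boundary/2 + 1 = 483; answer 483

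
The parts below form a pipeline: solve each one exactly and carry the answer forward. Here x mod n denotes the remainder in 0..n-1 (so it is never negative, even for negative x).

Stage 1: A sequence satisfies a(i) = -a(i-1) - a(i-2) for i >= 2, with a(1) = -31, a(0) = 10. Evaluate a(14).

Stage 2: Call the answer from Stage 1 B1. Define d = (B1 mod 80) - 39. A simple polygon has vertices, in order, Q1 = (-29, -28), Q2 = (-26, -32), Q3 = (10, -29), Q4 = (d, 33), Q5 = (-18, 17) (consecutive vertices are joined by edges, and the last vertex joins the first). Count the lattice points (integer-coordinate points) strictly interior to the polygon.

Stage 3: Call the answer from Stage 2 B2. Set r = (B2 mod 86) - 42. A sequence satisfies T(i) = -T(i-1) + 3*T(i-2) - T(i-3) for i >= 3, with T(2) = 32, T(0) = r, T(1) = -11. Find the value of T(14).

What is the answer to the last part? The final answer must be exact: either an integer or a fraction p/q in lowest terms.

Stage 1: a(2) = -1*(-31) - 1*(10) = 21; iterating: a(2)=21, a(3)=10, a(4)=-31, a(5)=21, a(6)=10, a(7)=-31, a(8)=21, a(9)=10, a(10)=-31, a(11)=21, a(12)=10, a(13)=-31, a(14)=21; answer 21
Stage 2: B1 = 21; d = -18; cross terms: (-29*-32 - -26*-28)=200, (-26*-29 - 10*-32)=1074, (10*33 - -18*-29)=-192, (-18*17 - -18*33)=288, (-18*-28 - -29*17)=997; twice the area = |2367| = 2367; area = 2367/2; boundary points = 1 + 3 + 2 + 16 + 1 = 23; strictly interior points = area - boundary/2 + 1 = 1173; answer 1173
Stage 3: B2 = 1173; r = 13; T(3) = -1*(32) + 3*(-11) - 1*(13) = -78; iterating: T(3)=-78, T(4)=185, T(5)=-451, T(6)=1084, T(7)=-2622, T(8)=6325, T(9)=-15275, T(10)=36872, T(11)=-89022, T(12)=214913, T(13)=-518851, T(14)=1252612; answer 1252612

1252612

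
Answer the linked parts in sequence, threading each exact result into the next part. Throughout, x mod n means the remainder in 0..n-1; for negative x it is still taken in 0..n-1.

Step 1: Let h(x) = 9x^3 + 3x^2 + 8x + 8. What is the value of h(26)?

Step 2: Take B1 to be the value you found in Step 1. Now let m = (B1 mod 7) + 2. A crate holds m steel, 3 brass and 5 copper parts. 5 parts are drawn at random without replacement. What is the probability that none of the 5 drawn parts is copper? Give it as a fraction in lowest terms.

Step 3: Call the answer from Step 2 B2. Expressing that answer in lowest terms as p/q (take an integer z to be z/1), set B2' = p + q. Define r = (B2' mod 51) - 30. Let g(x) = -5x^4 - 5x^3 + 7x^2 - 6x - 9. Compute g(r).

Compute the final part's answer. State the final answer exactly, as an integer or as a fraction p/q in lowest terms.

-176913

Step 1: 9*(26)^3 + 3*(26)^2 + 8*(26)^1 + 8 = (158184) + (2028) + (208) + (8) = 160428; answer 160428
Step 2: B1 = 160428; m = 4; total draws C(12,5) = 792; favorable C(7,5) = 21; P = 7/264; answer 7/264
Step 3: B2 = 7/264; threaded value p + q = 271; r = -14; -5*(-14)^4 - 5*(-14)^3 + 7*(-14)^2 - 6*(-14)^1 - 9 = (-192080) + (13720) + (1372) + (84) + (-9) = -176913; answer -176913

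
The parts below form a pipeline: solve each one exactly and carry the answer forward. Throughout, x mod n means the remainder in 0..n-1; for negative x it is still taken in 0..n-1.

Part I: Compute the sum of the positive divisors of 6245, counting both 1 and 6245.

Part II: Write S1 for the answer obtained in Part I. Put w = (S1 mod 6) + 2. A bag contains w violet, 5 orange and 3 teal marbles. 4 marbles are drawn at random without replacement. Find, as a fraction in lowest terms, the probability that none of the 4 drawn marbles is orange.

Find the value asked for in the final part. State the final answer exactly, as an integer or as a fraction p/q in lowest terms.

1/42

Part I: 6245 = 5 * 1249; sigma = (1 + 5) * (1 + 1249) = 6 * 1250 = 7500; answer 7500
Part II: S1 = 7500; w = 2; total draws C(10,4) = 210; favorable C(5,4) = 5; P = 1/42; answer 1/42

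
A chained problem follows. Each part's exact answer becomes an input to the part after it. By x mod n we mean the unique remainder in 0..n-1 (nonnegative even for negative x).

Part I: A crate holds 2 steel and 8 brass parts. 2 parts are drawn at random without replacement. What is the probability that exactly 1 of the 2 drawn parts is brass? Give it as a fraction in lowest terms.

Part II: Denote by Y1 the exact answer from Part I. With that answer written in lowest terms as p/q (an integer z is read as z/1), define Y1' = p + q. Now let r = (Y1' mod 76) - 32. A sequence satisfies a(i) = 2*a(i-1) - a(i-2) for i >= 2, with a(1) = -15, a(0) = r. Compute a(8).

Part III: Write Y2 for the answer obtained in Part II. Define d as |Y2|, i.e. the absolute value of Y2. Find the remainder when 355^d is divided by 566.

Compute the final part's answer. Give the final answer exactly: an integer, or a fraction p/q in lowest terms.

Part I: total draws C(10,2) = 45; favorable C(8,1)*C(2,1) = 16; P = 16/45; answer 16/45
Part II: Y1 = 16/45; threaded value p + q = 61; r = 29; a(2) = 2*(-15) - 1*(29) = -59; iterating: a(2)=-59, a(3)=-103, a(4)=-147, a(5)=-191, a(6)=-235, a(7)=-279, a(8)=-323; answer -323
Part III: Y2 = -323; d = 323; squarings mod 566: 355^1=355, 355^2=373, 355^4=459, 355^8=129, 355^16=227, 355^32=23, 355^64=529, 355^128=237, 355^256=135; 355^323 = 355^1 * 355^2 * 355^64 * 355^256 = 525 (mod 566); answer 525

525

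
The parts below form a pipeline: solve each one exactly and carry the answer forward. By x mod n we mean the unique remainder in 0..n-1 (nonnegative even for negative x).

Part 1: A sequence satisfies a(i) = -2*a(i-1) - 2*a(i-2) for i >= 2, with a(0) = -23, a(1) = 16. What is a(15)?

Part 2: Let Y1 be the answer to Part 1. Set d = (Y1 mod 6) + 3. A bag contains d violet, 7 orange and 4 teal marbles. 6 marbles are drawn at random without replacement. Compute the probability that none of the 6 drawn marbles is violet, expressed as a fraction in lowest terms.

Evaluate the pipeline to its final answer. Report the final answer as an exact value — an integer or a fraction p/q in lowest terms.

Part 1: a(2) = -2*(16) - 2*(-23) = 14; iterating: a(2)=14, a(3)=-60, a(4)=92, a(5)=-64, a(6)=-56, a(7)=240, a(8)=-368, a(9)=256, a(10)=224, a(11)=-960, a(12)=1472, a(13)=-1024, a(14)=-896, a(15)=3840; answer 3840
Part 2: Y1 = 3840; d = 3; total draws C(14,6) = 3003; favorable C(11,6) = 462; P = 2/13; answer 2/13

2/13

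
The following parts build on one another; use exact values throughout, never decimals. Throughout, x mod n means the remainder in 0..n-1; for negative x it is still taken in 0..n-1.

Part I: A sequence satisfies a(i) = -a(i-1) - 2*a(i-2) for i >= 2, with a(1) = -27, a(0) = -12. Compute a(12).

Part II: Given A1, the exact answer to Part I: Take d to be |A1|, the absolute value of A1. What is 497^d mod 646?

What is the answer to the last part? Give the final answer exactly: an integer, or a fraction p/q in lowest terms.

217

Part I: a(2) = -1*(-27) - 2*(-12) = 51; iterating: a(2)=51, a(3)=3, a(4)=-105, a(5)=99, a(6)=111, a(7)=-309, a(8)=87, a(9)=531, a(10)=-705, a(11)=-357, a(12)=1767; answer 1767
Part II: A1 = 1767; d = 1767; squarings mod 646: 497^1=497, 497^2=237, 497^4=613, 497^8=443, 497^16=511, 497^32=137, 497^64=35, 497^128=579, 497^256=613, 497^512=443, 497^1024=511; 497^1767 = 497^1 * 497^2 * 497^4 * 497^32 * 497^64 * 497^128 * 497^512 * 497^1024 = 217 (mod 646); answer 217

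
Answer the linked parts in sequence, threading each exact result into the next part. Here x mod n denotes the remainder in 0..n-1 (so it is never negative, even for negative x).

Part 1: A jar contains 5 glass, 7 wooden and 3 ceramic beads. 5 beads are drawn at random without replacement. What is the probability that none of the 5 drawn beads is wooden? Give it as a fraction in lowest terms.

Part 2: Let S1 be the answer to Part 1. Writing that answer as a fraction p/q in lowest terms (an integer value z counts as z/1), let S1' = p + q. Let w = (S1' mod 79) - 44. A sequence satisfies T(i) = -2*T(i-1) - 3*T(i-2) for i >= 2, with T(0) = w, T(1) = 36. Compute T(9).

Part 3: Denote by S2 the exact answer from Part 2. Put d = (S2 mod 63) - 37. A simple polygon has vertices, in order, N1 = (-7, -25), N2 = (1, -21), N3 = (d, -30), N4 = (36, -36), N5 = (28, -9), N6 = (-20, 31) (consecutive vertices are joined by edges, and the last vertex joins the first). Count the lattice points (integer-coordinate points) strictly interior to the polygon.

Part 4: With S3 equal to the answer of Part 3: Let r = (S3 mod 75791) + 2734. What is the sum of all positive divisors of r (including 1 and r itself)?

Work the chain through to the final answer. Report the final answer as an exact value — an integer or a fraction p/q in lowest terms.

12240

Part 1: total draws C(15,5) = 3003; favorable C(8,5) = 56; P = 8/429; answer 8/429
Part 2: S1 = 8/429; threaded value p + q = 437; w = -2; T(2) = -2*(36) - 3*(-2) = -66; iterating: T(2)=-66, T(3)=24, T(4)=150, T(5)=-372, T(6)=294, T(7)=528, T(8)=-1938, T(9)=2292; answer 2292
Part 3: S2 = 2292; d = -13; cross terms: (-7*-21 - 1*-25)=172, (1*-30 - -13*-21)=-303, (-13*-36 - 36*-30)=1548, (36*-9 - 28*-36)=684, (28*31 - -20*-9)=688, (-20*-25 - -7*31)=717; twice the area = |3506| = 3506; area = 1753; boundary points = 4 + 1 + 1 + 1 + 8 + 1 = 16; strictly interior points = area - boundary/2 + 1 = 1746; answer 1746
Part 4: S3 = 1746; r = 4480; 4480 = 2^7 * 5 * 7; sigma = (1 + 2 + 4 + 8 + 16 + 32 + 64 + 128) * (1 + 5) * (1 + 7) = 255 * 6 * 8 = 12240; answer 12240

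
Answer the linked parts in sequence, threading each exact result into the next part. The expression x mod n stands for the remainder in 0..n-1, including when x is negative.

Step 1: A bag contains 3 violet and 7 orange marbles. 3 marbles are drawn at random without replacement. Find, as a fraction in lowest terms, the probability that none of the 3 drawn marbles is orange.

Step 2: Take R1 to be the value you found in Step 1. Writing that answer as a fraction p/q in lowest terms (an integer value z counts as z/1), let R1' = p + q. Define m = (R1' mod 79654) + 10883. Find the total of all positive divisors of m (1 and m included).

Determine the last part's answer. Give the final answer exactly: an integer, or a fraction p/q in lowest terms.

29568

Step 1: total draws C(10,3) = 120; favorable C(3,3) = 1; P = 1/120; answer 1/120
Step 2: R1 = 1/120; threaded value p + q = 121; m = 11004; 11004 = 2^2 * 3 * 7 * 131; sigma = (1 + 2 + 4) * (1 + 3) * (1 + 7) * (1 + 131) = 7 * 4 * 8 * 132 = 29568; answer 29568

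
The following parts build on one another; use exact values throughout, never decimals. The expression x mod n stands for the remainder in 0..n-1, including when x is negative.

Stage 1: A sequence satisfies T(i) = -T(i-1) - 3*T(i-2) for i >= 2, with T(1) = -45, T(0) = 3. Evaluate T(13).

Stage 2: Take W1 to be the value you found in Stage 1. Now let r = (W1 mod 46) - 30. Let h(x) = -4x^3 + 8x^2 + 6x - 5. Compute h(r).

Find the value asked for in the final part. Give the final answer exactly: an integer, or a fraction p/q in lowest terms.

Stage 1: T(2) = -1*(-45) - 3*(3) = 36; iterating: T(2)=36, T(3)=99, T(4)=-207, T(5)=-90, T(6)=711, T(7)=-441, T(8)=-1692, T(9)=3015, T(10)=2061, T(11)=-11106, T(12)=4923, T(13)=28395; answer 28395
Stage 2: W1 = 28395; r = -17; -4*(-17)^3 + 8*(-17)^2 + 6*(-17)^1 - 5 = (19652) + (2312) + (-102) + (-5) = 21857; answer 21857

21857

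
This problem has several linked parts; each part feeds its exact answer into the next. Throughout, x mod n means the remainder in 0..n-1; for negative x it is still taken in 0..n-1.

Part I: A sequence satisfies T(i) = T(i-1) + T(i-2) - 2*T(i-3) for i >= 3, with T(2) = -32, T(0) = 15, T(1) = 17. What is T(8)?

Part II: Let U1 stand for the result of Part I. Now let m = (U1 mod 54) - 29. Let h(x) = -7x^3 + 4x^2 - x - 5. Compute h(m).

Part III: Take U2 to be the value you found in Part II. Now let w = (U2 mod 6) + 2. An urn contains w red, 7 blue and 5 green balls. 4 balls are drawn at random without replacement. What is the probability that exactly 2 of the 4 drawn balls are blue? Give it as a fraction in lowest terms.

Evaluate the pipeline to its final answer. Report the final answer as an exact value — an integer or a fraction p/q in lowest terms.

28/65

Part I: T(3) = 1*(-32) + 1*(17) - 2*(15) = -45; iterating: T(3)=-45, T(4)=-111, T(5)=-92, T(6)=-113, T(7)=17, T(8)=88; answer 88
Part II: U1 = 88; m = 5; -7*(5)^3 + 4*(5)^2 - 1*(5)^1 - 5 = (-875) + (100) + (-5) + (-5) = -785; answer -785
Part III: U2 = -785; w = 3; total draws C(15,4) = 1365; favorable C(7,2)*C(8,2) = 588; P = 28/65; answer 28/65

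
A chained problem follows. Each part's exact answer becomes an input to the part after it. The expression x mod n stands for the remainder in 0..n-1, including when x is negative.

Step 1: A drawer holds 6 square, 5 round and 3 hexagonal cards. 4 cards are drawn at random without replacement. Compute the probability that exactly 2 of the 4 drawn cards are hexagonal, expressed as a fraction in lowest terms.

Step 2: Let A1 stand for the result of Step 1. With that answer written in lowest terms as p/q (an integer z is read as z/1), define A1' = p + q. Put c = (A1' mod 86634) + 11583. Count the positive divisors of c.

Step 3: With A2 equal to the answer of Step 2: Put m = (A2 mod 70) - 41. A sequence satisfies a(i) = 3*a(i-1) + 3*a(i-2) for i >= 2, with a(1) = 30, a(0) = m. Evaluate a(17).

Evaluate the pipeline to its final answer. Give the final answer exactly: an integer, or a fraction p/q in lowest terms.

Step 1: total draws C(14,4) = 1001; favorable C(3,2)*C(11,2) = 165; P = 15/91; answer 15/91
Step 2: A1 = 15/91; threaded value p + q = 106; c = 11689; 11689 is prime, so its only divisors are 1 and 11689; count = 2; answer 2
Step 3: A2 = 2; m = -39; a(2) = 3*(30) + 3*(-39) = -27; iterating: a(2)=-27, a(3)=9, a(4)=-54, a(5)=-135, a(6)=-567, a(7)=-2106, a(8)=-8019, a(9)=-30375, a(10)=-115182, a(11)=-436671, a(12)=-1655559, a(13)=-6276690, a(14)=-23796747, a(15)=-90220311, a(16)=-342051174, a(17)=-1296814455; answer -1296814455

-1296814455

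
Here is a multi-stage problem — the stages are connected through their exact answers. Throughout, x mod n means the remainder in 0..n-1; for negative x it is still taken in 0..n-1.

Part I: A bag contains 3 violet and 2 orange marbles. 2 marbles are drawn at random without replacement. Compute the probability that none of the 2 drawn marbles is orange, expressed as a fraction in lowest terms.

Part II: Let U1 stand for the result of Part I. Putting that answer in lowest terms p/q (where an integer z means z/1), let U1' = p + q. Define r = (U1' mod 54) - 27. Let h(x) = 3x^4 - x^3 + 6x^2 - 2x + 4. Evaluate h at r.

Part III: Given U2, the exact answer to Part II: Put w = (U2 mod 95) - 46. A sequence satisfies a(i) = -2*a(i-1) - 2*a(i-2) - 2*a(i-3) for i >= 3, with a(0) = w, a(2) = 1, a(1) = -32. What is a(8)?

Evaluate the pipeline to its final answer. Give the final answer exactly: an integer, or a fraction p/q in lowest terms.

Part I: total draws C(5,2) = 10; favorable C(3,2) = 3; P = 3/10; answer 3/10
Part II: U1 = 3/10; threaded value p + q = 13; r = -14; 3*(-14)^4 - 1*(-14)^3 + 6*(-14)^2 - 2*(-14)^1 + 4 = (115248) + (2744) + (1176) + (28) + (4) = 119200; answer 119200
Part III: U2 = 119200; w = 24; a(3) = -2*(1) - 2*(-32) - 2*(24) = 14; iterating: a(3)=14, a(4)=34, a(5)=-98, a(6)=100, a(7)=-72, a(8)=140; answer 140

140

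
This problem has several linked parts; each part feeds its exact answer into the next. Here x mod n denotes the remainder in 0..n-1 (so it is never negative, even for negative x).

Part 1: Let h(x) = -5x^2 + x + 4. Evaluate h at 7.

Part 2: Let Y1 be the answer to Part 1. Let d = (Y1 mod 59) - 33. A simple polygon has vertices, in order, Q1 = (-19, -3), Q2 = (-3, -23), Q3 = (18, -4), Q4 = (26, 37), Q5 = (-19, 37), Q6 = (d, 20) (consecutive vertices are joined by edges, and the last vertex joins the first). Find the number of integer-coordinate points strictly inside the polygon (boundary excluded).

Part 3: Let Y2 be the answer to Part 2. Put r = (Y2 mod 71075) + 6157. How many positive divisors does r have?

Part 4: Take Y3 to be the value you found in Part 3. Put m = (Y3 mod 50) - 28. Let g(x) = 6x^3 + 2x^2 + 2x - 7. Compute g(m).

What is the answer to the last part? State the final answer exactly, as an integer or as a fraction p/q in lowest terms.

-62971

Part 1: -5*(7)^2 + 1*(7)^1 + 4 = (-245) + (7) + (4) = -234; answer -234
Part 2: Y1 = -234; d = -31; cross terms: (-19*-23 - -3*-3)=428, (-3*-4 - 18*-23)=426, (18*37 - 26*-4)=770, (26*37 - -19*37)=1665, (-19*20 - -31*37)=767, (-31*-3 - -19*20)=473; twice the area = |4529| = 4529; area = 4529/2; boundary points = 4 + 1 + 1 + 45 + 1 + 1 = 53; strictly interior points = area - boundary/2 + 1 = 2239; answer 2239
Part 3: Y2 = 2239; r = 8396; 8396 = 2^2 * 2099; number of divisors = (2+1) * (1+1) = 6; answer 6
Part 4: Y3 = 6; m = -22; 6*(-22)^3 + 2*(-22)^2 + 2*(-22)^1 - 7 = (-63888) + (968) + (-44) + (-7) = -62971; answer -62971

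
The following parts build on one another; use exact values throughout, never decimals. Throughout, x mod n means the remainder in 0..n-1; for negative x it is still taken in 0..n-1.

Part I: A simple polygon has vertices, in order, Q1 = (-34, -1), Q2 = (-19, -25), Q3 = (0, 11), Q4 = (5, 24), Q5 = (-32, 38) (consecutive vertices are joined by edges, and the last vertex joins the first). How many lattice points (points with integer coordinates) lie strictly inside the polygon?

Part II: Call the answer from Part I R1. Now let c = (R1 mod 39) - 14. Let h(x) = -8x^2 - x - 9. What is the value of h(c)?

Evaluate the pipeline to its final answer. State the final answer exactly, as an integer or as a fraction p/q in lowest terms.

Part I: cross terms: (-34*-25 - -19*-1)=831, (-19*11 - 0*-25)=-209, (0*24 - 5*11)=-55, (5*38 - -32*24)=958, (-32*-1 - -34*38)=1324; twice the area = |2849| = 2849; area = 2849/2; boundary points = 3 + 1 + 1 + 1 + 1 = 7; strictly interior points = area - boundary/2 + 1 = 1422; answer 1422
Part II: R1 = 1422; c = 4; -8*(4)^2 - 1*(4)^1 - 9 = (-128) + (-4) + (-9) = -141; answer -141

-141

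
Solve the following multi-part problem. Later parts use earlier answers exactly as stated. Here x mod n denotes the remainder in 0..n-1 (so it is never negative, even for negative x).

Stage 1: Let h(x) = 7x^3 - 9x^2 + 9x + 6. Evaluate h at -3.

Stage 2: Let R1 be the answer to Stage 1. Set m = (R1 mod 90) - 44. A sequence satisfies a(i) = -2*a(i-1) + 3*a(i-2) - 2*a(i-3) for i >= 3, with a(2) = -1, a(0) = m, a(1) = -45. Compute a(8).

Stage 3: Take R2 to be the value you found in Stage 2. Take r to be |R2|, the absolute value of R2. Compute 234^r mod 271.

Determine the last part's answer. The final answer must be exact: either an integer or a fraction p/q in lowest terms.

Stage 1: 7*(-3)^3 - 9*(-3)^2 + 9*(-3)^1 + 6 = (-189) + (-81) + (-27) + (6) = -291; answer -291
Stage 2: R1 = -291; m = 25; a(3) = -2*(-1) + 3*(-45) - 2*(25) = -183; iterating: a(3)=-183, a(4)=453, a(5)=-1453, a(6)=4631, a(7)=-14527, a(8)=45853; answer 45853
Stage 3: R2 = 45853; r = 45853; squarings mod 271: 234^1=234, 234^2=14, 234^4=196, 234^8=205, 234^16=20, 234^32=129, 234^64=110, 234^128=176, 234^256=82, 234^512=220, 234^1024=162, 234^2048=228, 234^4096=223, 234^8192=136, 234^16384=68, 234^32768=17; 234^45853 = 234^1 * 234^4 * 234^8 * 234^16 * 234^256 * 234^512 * 234^4096 * 234^8192 * 234^32768 = 215 (mod 271); answer 215

215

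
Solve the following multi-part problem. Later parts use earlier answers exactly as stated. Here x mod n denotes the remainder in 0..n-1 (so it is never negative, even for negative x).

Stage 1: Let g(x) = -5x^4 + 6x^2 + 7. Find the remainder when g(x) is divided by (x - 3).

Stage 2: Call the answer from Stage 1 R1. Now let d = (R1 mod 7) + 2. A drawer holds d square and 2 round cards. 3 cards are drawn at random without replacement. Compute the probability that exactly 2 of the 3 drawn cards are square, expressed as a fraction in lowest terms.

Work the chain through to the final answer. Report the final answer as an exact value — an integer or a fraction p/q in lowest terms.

7/15

Stage 1: remainder = value at the root: -5*(3)^4 + 6*(3)^2 + 7 = (-405) + (54) + (7) = -344; answer -344
Stage 2: R1 = -344; d = 8; total draws C(10,3) = 120; favorable C(8,2)*C(2,1) = 56; P = 7/15; answer 7/15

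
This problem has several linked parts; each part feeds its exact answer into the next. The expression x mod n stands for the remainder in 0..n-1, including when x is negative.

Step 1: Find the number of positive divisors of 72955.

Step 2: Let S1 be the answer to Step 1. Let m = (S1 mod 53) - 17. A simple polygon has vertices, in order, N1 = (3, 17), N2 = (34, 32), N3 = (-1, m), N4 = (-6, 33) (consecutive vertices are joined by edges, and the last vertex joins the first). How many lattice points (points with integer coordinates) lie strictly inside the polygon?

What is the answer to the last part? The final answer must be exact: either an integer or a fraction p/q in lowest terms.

Step 1: 72955 = 5 * 14591; number of divisors = (1+1) * (1+1) = 4; answer 4
Step 2: S1 = 4; m = -13; cross terms: (3*32 - 34*17)=-482, (34*-13 - -1*32)=-410, (-1*33 - -6*-13)=-111, (-6*17 - 3*33)=-201; twice the area = |-1204| = 1204; area = 602; boundary points = 1 + 5 + 1 + 1 = 8; strictly interior points = area - boundary/2 + 1 = 599; answer 599

599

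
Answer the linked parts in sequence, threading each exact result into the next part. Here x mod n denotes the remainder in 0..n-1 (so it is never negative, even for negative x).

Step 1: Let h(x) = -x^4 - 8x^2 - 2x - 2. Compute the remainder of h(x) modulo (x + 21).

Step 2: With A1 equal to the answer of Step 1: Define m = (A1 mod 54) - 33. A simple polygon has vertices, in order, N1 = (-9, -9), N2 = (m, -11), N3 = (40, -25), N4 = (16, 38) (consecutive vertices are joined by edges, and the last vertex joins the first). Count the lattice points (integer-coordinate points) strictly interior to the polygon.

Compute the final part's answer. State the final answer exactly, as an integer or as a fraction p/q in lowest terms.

1198

Step 1: remainder = value at the root: -1*(-21)^4 - 8*(-21)^2 - 2*(-21)^1 - 2 = (-194481) + (-3528) + (42) + (-2) = -197969; answer -197969
Step 2: A1 = -197969; m = 16; cross terms: (-9*-11 - 16*-9)=243, (16*-25 - 40*-11)=40, (40*38 - 16*-25)=1920, (16*-9 - -9*38)=198; twice the area = |2401| = 2401; area = 2401/2; boundary points = 1 + 2 + 3 + 1 = 7; strictly interior points = area - boundary/2 + 1 = 1198; answer 1198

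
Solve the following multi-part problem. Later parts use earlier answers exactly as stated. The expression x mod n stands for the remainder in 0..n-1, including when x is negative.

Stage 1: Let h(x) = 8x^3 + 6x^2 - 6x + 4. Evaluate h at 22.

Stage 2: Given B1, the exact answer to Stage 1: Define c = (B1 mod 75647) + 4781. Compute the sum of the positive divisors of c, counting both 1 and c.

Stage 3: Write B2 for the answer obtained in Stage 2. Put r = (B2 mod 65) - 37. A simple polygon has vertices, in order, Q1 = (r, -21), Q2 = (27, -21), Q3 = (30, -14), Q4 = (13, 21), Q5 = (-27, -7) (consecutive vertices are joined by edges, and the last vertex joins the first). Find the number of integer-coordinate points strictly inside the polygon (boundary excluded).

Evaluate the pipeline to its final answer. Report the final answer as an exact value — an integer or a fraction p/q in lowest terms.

Stage 1: 8*(22)^3 + 6*(22)^2 - 6*(22)^1 + 4 = (85184) + (2904) + (-132) + (4) = 87960; answer 87960
Stage 2: B1 = 87960; c = 17094; 17094 = 2 * 3 * 7 * 11 * 37; sigma = (1 + 2) * (1 + 3) * (1 + 7) * (1 + 11) * (1 + 37) = 3 * 4 * 8 * 12 * 38 = 43776; answer 43776
Stage 3: B2 = 43776; r = -6; cross terms: (-6*-21 - 27*-21)=693, (27*-14 - 30*-21)=252, (30*21 - 13*-14)=812, (13*-7 - -27*21)=476, (-27*-21 - -6*-7)=525; twice the area = |2758| = 2758; area = 1379; boundary points = 33 + 1 + 1 + 4 + 7 = 46; strictly interior points = area - boundary/2 + 1 = 1357; answer 1357

1357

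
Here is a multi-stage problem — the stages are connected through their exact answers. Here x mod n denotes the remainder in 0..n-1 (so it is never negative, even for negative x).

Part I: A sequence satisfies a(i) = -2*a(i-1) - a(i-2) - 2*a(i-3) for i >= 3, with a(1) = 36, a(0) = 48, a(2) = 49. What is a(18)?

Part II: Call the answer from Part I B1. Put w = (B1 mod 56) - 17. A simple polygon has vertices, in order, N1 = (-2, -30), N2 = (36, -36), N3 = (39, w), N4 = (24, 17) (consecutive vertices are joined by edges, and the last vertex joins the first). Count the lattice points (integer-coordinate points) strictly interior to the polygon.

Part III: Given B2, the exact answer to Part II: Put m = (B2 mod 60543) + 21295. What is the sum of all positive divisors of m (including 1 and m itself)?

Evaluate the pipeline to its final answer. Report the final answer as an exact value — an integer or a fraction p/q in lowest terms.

22680

Part I: a(3) = -2*(49) - 1*(36) - 2*(48) = -230; iterating: a(3)=-230, a(4)=339, a(5)=-546, a(6)=1213, a(7)=-2558, a(8)=4995, a(9)=-9858, a(10)=19837, a(11)=-39806, a(12)=79491, a(13)=-158850, a(14)=317821, a(15)=-635774, a(16)=1271427, a(17)=-2542722, a(18)=5085565; answer 5085565
Part II: B1 = 5085565; w = 20; cross terms: (-2*-36 - 36*-30)=1152, (36*20 - 39*-36)=2124, (39*17 - 24*20)=183, (24*-30 - -2*17)=-686; twice the area = |2773| = 2773; area = 2773/2; boundary points = 2 + 1 + 3 + 1 = 7; strictly interior points = area - boundary/2 + 1 = 1384; answer 1384
Part III: B2 = 1384; m = 22679; 22679 is prime, so its only divisors are 1 and 22679; sigma = 1 + 22679 = 22680; answer 22680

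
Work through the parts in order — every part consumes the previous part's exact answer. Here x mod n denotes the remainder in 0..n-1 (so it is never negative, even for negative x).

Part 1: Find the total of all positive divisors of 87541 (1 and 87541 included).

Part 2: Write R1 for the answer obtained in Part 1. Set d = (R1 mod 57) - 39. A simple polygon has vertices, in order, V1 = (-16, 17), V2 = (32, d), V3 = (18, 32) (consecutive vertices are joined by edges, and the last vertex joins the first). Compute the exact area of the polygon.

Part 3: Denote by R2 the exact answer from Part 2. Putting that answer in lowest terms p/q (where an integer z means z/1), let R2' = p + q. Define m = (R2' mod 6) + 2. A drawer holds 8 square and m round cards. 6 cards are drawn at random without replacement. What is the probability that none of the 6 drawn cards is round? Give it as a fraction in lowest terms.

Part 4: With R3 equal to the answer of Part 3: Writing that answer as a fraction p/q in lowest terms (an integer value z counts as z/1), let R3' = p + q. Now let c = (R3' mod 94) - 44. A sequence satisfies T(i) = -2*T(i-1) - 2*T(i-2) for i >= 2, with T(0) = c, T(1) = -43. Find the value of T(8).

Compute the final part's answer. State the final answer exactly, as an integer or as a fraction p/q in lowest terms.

208

Part 1: 87541 is prime, so its only divisors are 1 and 87541; sigma = 1 + 87541 = 87542; answer 87542
Part 2: R1 = 87542; d = 8; cross terms: (-16*8 - 32*17)=-672, (32*32 - 18*8)=880, (18*17 - -16*32)=818; twice the area = |1026| = 1026; area = 513; answer 513
Part 3: R2 = 513; threaded value p + q = 514; m = 6; total draws C(14,6) = 3003; favorable C(8,6) = 28; P = 4/429; answer 4/429
Part 4: R3 = 4/429; threaded value p + q = 433; c = 13; T(2) = -2*(-43) - 2*(13) = 60; iterating: T(2)=60, T(3)=-34, T(4)=-52, T(5)=172, T(6)=-240, T(7)=136, T(8)=208; answer 208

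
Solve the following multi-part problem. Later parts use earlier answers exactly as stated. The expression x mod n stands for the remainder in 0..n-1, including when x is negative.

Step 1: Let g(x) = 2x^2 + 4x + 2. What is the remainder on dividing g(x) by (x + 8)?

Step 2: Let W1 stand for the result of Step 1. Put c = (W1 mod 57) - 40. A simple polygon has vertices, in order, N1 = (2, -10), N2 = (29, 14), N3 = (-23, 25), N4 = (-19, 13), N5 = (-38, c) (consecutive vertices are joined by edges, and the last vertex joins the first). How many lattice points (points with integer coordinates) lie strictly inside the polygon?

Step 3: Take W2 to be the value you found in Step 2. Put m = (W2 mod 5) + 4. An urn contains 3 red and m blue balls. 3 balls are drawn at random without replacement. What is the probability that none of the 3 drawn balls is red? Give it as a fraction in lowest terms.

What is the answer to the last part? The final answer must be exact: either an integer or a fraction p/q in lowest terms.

Step 1: remainder = value at the root: 2*(-8)^2 + 4*(-8)^1 + 2 = (128) + (-32) + (2) = 98; answer 98
Step 2: W1 = 98; c = 1; cross terms: (2*14 - 29*-10)=318, (29*25 - -23*14)=1047, (-23*13 - -19*25)=176, (-19*1 - -38*13)=475, (-38*-10 - 2*1)=378; twice the area = |2394| = 2394; area = 1197; boundary points = 3 + 1 + 4 + 1 + 1 = 10; strictly interior points = area - boundary/2 + 1 = 1193; answer 1193
Step 3: W2 = 1193; m = 7; total draws C(10,3) = 120; favorable C(7,3) = 35; P = 7/24; answer 7/24

7/24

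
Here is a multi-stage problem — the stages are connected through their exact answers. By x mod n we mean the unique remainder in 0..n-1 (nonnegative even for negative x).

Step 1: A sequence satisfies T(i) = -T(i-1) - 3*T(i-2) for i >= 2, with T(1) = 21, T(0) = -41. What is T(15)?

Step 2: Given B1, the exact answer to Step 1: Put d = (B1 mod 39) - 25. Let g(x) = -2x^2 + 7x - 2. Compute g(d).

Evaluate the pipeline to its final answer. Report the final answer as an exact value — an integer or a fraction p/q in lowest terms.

-11

Step 1: T(2) = -1*(21) - 3*(-41) = 102; iterating: T(2)=102, T(3)=-165, T(4)=-141, T(5)=636, T(6)=-213, T(7)=-1695, T(8)=2334, T(9)=2751, T(10)=-9753, T(11)=1500, T(12)=27759, T(13)=-32259, T(14)=-51018, T(15)=147795; answer 147795
Step 2: B1 = 147795; d = -1; -2*(-1)^2 + 7*(-1)^1 - 2 = (-2) + (-7) + (-2) = -11; answer -11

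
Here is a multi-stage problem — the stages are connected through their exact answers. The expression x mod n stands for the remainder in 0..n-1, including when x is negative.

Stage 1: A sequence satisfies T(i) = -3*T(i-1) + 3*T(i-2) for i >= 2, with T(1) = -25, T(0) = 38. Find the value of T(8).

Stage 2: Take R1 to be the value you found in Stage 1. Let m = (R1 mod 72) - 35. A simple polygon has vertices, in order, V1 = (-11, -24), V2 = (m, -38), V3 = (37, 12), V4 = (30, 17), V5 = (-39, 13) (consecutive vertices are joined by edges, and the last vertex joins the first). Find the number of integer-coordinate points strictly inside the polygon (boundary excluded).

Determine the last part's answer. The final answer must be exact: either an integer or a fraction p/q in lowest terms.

2288

Stage 1: T(2) = -3*(-25) + 3*(38) = 189; iterating: T(2)=189, T(3)=-642, T(4)=2493, T(5)=-9405, T(6)=35694, T(7)=-135297, T(8)=512973; answer 512973
Stage 2: R1 = 512973; m = 10; cross terms: (-11*-38 - 10*-24)=658, (10*12 - 37*-38)=1526, (37*17 - 30*12)=269, (30*13 - -39*17)=1053, (-39*-24 - -11*13)=1079; twice the area = |4585| = 4585; area = 4585/2; boundary points = 7 + 1 + 1 + 1 + 1 = 11; strictly interior points = area - boundary/2 + 1 = 2288; answer 2288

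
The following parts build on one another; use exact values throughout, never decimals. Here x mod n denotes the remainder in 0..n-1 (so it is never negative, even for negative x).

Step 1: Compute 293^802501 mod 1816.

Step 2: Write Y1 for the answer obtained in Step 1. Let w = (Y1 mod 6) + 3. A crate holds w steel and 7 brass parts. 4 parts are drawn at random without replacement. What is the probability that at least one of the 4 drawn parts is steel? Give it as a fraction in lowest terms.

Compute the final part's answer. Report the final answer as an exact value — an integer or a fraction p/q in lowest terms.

59/66

Step 1: squarings mod 1816: 293^1=293, 293^2=497, 293^4=33, 293^8=1089, 293^16=73, 293^32=1697, 293^64=1449, 293^128=305, 293^256=409, 293^512=209, 293^1024=97, 293^2048=329, 293^4096=1097, 293^8192=1217, 293^16384=1049, 293^32768=1721, 293^65536=1761, 293^131072=1209, 293^262144=1617, 293^524288=1465; 293^802501 = 293^1 * 293^4 * 293^64 * 293^128 * 293^512 * 293^1024 * 293^2048 * 293^4096 * 293^8192 * 293^262144 * 293^524288 = 1813 (mod 1816); answer 1813
Step 2: Y1 = 1813; w = 4; total draws C(11,4) = 330; complement C(7,4) = 35; favorable 330 - 35 = 295; P = 59/66; answer 59/66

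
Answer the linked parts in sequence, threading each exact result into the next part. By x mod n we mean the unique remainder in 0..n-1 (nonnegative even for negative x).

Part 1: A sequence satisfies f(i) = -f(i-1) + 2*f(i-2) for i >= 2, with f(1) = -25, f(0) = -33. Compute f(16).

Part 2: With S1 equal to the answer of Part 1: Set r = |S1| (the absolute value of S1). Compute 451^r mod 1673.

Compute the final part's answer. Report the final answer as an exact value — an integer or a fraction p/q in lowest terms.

185

Part 1: f(2) = -1*(-25) + 2*(-33) = -41; iterating: f(2)=-41, f(3)=-9, f(4)=-73, f(5)=55, f(6)=-201, f(7)=311, f(8)=-713, f(9)=1335, f(10)=-2761, f(11)=5431, f(12)=-10953, f(13)=21815, f(14)=-43721, f(15)=87351, f(16)=-174793; answer -174793
Part 2: S1 = -174793; r = 174793; squarings mod 1673: 451^1=451, 451^2=968, 451^4=144, 451^8=660, 451^16=620, 451^32=1283, 451^64=1530, 451^128=373, 451^256=270, 451^512=961, 451^1024=25, 451^2048=625, 451^4096=816, 451^8192=2, 451^16384=4, 451^32768=16, 451^65536=256, 451^131072=289; 451^174793 = 451^1 * 451^8 * 451^64 * 451^128 * 451^512 * 451^2048 * 451^8192 * 451^32768 * 451^131072 = 185 (mod 1673); answer 185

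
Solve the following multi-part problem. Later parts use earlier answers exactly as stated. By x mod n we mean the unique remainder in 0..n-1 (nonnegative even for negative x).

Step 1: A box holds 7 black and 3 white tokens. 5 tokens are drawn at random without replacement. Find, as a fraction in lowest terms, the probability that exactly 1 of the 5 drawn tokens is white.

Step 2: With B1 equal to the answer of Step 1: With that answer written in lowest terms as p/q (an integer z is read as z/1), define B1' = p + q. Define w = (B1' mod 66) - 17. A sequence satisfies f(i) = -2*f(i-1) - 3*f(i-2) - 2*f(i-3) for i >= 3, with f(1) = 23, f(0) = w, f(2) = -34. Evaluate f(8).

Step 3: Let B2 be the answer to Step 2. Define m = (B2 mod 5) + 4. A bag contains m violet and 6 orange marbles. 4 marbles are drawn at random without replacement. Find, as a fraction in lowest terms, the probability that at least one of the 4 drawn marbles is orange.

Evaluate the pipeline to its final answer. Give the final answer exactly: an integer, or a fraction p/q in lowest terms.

Step 1: total draws C(10,5) = 252; favorable C(3,1)*C(7,4) = 105; P = 5/12; answer 5/12
Step 2: B1 = 5/12; threaded value p + q = 17; w = 0; f(3) = -2*(-34) - 3*(23) - 2*(0) = -1; iterating: f(3)=-1, f(4)=58, f(5)=-45, f(6)=-82, f(7)=183, f(8)=-30; answer -30
Step 3: B2 = -30; m = 4; total draws C(10,4) = 210; complement C(4,4) = 1; favorable 210 - 1 = 209; P = 209/210; answer 209/210

209/210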